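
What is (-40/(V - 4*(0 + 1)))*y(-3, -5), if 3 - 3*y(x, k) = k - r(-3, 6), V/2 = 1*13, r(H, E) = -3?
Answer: -100/33 ≈ -3.0303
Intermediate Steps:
V = 26 (V = 2*(1*13) = 2*13 = 26)
y(x, k) = -k/3 (y(x, k) = 1 - (k - 1*(-3))/3 = 1 - (k + 3)/3 = 1 - (3 + k)/3 = 1 + (-1 - k/3) = -k/3)
(-40/(V - 4*(0 + 1)))*y(-3, -5) = (-40/(26 - 4*(0 + 1)))*(-⅓*(-5)) = -40/(26 - 4*1)*(5/3) = -40/(26 - 4)*(5/3) = -40/22*(5/3) = -40*1/22*(5/3) = -20/11*5/3 = -100/33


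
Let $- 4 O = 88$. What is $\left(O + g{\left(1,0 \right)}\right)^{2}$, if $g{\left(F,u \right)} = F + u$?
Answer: $441$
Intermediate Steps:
$O = -22$ ($O = \left(- \frac{1}{4}\right) 88 = -22$)
$\left(O + g{\left(1,0 \right)}\right)^{2} = \left(-22 + \left(1 + 0\right)\right)^{2} = \left(-22 + 1\right)^{2} = \left(-21\right)^{2} = 441$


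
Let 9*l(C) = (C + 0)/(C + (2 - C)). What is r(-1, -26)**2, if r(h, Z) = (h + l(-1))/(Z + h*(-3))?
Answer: 361/171396 ≈ 0.0021062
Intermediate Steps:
l(C) = C/18 (l(C) = ((C + 0)/(C + (2 - C)))/9 = (C/2)/9 = C/18)
r(h, Z) = (-1/18 + h)/(Z - 3*h) (r(h, Z) = (h + (1/18)*(-1))/(Z + h*(-3)) = (h - 1/18)/(Z - 3*h) = (-1/18 + h)/(Z - 3*h))
r(-1, -26)**2 = ((-1/18 - 1)/(-26 - 3*(-1)))**2 = (-19/18/(-26 + 3))**2 = (-19/18/(-23))**2 = (-1/23*(-19/18))**2 = (19/414)**2 = 361/171396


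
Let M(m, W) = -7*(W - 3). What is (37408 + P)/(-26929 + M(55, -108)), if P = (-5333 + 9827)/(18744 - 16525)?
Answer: -5929489/4145092 ≈ -1.4305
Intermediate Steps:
M(m, W) = 21 - 7*W (M(m, W) = -7*(-3 + W) = 21 - 7*W)
P = 642/317 (P = 4494/2219 = 4494*(1/2219) = 642/317 ≈ 2.0252)
(37408 + P)/(-26929 + M(55, -108)) = (37408 + 642/317)/(-26929 + (21 - 7*(-108))) = 11858978/(317*(-26929 + (21 + 756))) = 11858978/(317*(-26929 + 777)) = (11858978/317)/(-26152) = (11858978/317)*(-1/26152) = -5929489/4145092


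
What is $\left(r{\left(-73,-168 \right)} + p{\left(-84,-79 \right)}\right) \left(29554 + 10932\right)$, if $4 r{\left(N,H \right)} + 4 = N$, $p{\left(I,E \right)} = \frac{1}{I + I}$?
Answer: $- \frac{65486105}{84} \approx -7.796 \cdot 10^{5}$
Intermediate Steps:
$p{\left(I,E \right)} = \frac{1}{2 I}$
$r{\left(N,H \right)} = -1 + \frac{N}{4}$
$\left(r{\left(-73,-168 \right)} + p{\left(-84,-79 \right)}\right) \left(29554 + 10932\right) = \left(\left(-1 + \frac{1}{4} \left(-73\right)\right) + \frac{1}{2 \left(-84\right)}\right) \left(29554 + 10932\right) = \left(\left(-1 - \frac{73}{4}\right) + \frac{1}{2} \left(- \frac{1}{84}\right)\right) 40486 = \left(- \frac{77}{4} - \frac{1}{168}\right) 40486 = \left(- \frac{3235}{168}\right) 40486 = - \frac{65486105}{84}$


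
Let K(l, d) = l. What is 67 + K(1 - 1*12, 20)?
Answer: 56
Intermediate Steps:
67 + K(1 - 1*12, 20) = 67 + (1 - 1*12) = 67 + (1 - 12) = 67 - 11 = 56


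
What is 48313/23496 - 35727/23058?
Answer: 15253309/30098376 ≈ 0.50678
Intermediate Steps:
48313/23496 - 35727/23058 = 48313*(1/23496) - 35727*1/23058 = 48313/23496 - 11909/7686 = 15253309/30098376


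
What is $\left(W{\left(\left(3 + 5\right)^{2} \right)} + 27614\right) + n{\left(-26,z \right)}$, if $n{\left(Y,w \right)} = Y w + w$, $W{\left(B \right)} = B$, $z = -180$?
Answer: $32178$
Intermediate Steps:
$n{\left(Y,w \right)} = w + Y w$
$\left(W{\left(\left(3 + 5\right)^{2} \right)} + 27614\right) + n{\left(-26,z \right)} = \left(\left(3 + 5\right)^{2} + 27614\right) - 180 \left(1 - 26\right) = \left(8^{2} + 27614\right) - -4500 = \left(64 + 27614\right) + 4500 = 27678 + 4500 = 32178$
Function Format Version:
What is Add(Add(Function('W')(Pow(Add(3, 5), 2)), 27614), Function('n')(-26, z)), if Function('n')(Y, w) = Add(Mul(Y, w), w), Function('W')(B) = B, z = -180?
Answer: 32178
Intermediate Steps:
Function('n')(Y, w) = Add(w, Mul(Y, w))
Add(Add(Function('W')(Pow(Add(3, 5), 2)), 27614), Function('n')(-26, z)) = Add(Add(Pow(Add(3, 5), 2), 27614), Mul(-180, Add(1, -26))) = Add(Add(Pow(8, 2), 27614), Mul(-180, -25)) = Add(Add(64, 27614), 4500) = Add(27678, 4500) = 32178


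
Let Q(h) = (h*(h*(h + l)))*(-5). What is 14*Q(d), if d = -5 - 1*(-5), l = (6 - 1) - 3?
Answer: 0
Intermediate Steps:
l = 2 (l = 5 - 3 = 2)
d = 0 (d = -5 + 5 = 0)
Q(h) = -5*h**2*(2 + h) (Q(h) = (h*(h*(h + 2)))*(-5) = (h*(h*(2 + h)))*(-5) = (h**2*(2 + h))*(-5) = -5*h**2*(2 + h))
14*Q(d) = 14*(5*0**2*(-2 - 1*0)) = 14*(5*0*(-2 + 0)) = 14*(5*0*(-2)) = 14*0 = 0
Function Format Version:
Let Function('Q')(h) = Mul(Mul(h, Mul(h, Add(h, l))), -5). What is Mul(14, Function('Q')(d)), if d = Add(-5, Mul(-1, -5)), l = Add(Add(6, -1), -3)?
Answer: 0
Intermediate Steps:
l = 2 (l = Add(5, -3) = 2)
d = 0 (d = Add(-5, 5) = 0)
Function('Q')(h) = Mul(-5, Pow(h, 2), Add(2, h)) (Function('Q')(h) = Mul(Mul(h, Mul(h, Add(h, 2))), -5) = Mul(Mul(h, Mul(h, Add(2, h))), -5) = Mul(Mul(Pow(h, 2), Add(2, h)), -5) = Mul(-5, Pow(h, 2), Add(2, h)))
Mul(14, Function('Q')(d)) = Mul(14, Mul(5, Pow(0, 2), Add(-2, Mul(-1, 0)))) = Mul(14, Mul(5, 0, Add(-2, 0))) = Mul(14, Mul(5, 0, -2)) = Mul(14, 0) = 0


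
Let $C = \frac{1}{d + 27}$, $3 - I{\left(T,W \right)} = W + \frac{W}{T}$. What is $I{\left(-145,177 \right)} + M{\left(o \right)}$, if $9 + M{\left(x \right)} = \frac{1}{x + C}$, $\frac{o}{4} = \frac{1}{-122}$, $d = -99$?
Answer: $- \frac{1208046}{5945} \approx -203.2$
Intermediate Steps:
$I{\left(T,W \right)} = 3 - W - \frac{W}{T}$ ($I{\left(T,W \right)} = 3 - \left(W + \frac{W}{T}\right) = 3 - W - \frac{W}{T}$)
$o = - \frac{2}{61}$ ($o = \frac{4}{-122} = 4 \left(- \frac{1}{122}\right) = - \frac{2}{61} \approx -0.032787$)
$C = - \frac{1}{72}$ ($C = \frac{1}{-99 + 27} = \frac{1}{-72} = - \frac{1}{72} \approx -0.013889$)
$M{\left(x \right)} = -9 + \frac{1}{- \frac{1}{72} + x}$ ($M{\left(x \right)} = -9 + \frac{1}{x - \frac{1}{72}} = -9 + \frac{1}{- \frac{1}{72} + x}$)
$I{\left(-145,177 \right)} + M{\left(o \right)} = \left(3 - 177 - \frac{177}{-145}\right) + \frac{81 \left(1 - - \frac{16}{61}\right)}{-1 + 72 \left(- \frac{2}{61}\right)} = \left(3 - 177 - 177 \left(- \frac{1}{145}\right)\right) + \frac{81 \left(1 + \frac{16}{61}\right)}{-1 - \frac{144}{61}} = \left(3 - 177 + \frac{177}{145}\right) + 81 \frac{1}{- \frac{205}{61}} \cdot \frac{77}{61} = - \frac{25053}{145} + 81 \left(- \frac{61}{205}\right) \frac{77}{61} = - \frac{25053}{145} - \frac{6237}{205} = - \frac{1208046}{5945}$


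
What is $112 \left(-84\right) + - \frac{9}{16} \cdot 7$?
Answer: $- \frac{150591}{16} \approx -9411.9$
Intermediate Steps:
$112 \left(-84\right) + - \frac{9}{16} \cdot 7 = -9408 + \left(-9\right) \frac{1}{16} \cdot 7 = -9408 - \frac{63}{16} = - \frac{150591}{16}$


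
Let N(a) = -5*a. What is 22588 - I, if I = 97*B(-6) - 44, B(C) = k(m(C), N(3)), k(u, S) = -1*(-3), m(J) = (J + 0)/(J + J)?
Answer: 22341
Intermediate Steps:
m(J) = 1/2 (m(J) = J/((2*J)) = J*(1/(2*J)) = 1/2)
k(u, S) = 3
B(C) = 3
I = 247 (I = 97*3 - 44 = 291 - 44 = 247)
22588 - I = 22588 - 1*247 = 22588 - 247 = 22341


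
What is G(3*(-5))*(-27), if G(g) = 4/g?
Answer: 36/5 ≈ 7.2000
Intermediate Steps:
G(3*(-5))*(-27) = (4/((3*(-5))))*(-27) = (4/(-15))*(-27) = (4*(-1/15))*(-27) = -4/15*(-27) = 36/5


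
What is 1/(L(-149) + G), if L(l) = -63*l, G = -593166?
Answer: -1/583779 ≈ -1.7130e-6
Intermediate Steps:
1/(L(-149) + G) = 1/(-63*(-149) - 593166) = 1/(9387 - 593166) = 1/(-583779) = -1/583779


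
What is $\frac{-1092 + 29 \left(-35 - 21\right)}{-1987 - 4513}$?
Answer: $\frac{679}{1625} \approx 0.41785$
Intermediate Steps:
$\frac{-1092 + 29 \left(-35 - 21\right)}{-1987 - 4513} = \frac{-1092 + 29 \left(-56\right)}{-6500} = \left(-1092 - 1624\right) \left(- \frac{1}{6500}\right) = \left(-2716\right) \left(- \frac{1}{6500}\right) = \frac{679}{1625}$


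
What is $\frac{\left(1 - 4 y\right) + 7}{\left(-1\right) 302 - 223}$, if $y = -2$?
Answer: $- \frac{16}{525} \approx -0.030476$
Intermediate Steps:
$\frac{\left(1 - 4 y\right) + 7}{\left(-1\right) 302 - 223} = \frac{\left(1 - -8\right) + 7}{\left(-1\right) 302 - 223} = \frac{\left(1 + 8\right) + 7}{-302 - 223} = \frac{9 + 7}{-525} = 16 \left(- \frac{1}{525}\right) = - \frac{16}{525}$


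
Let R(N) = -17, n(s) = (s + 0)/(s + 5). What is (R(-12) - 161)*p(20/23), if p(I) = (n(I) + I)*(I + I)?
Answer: -4499840/14283 ≈ -315.05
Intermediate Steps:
n(s) = s/(5 + s)
p(I) = 2*I*(I + I/(5 + I)) (p(I) = (I/(5 + I) + I)*(I + I) = (I + I/(5 + I))*(2*I) = 2*I*(I + I/(5 + I)))
(R(-12) - 161)*p(20/23) = (-17 - 161)*(2*(20/23)²*(6 + 20/23)/(5 + 20/23)) = -356*(20*(1/23))²*(6 + 20*(1/23))/(5 + 20*(1/23)) = -356*(20/23)²*(6 + 20/23)/(5 + 20/23) = -356*400*158/(529*135/23*23) = -356*400*23*158/(529*135*23) = -178*25280/14283 = -4499840/14283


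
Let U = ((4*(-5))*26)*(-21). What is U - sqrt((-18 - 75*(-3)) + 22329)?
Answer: 10920 - 6*sqrt(626) ≈ 10770.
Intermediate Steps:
U = 10920 (U = -20*26*(-21) = -520*(-21) = 10920)
U - sqrt((-18 - 75*(-3)) + 22329) = 10920 - sqrt((-18 - 75*(-3)) + 22329) = 10920 - sqrt((-18 + 225) + 22329) = 10920 - sqrt(207 + 22329) = 10920 - sqrt(22536) = 10920 - 6*sqrt(626)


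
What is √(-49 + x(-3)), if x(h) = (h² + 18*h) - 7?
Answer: I*√101 ≈ 10.05*I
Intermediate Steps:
x(h) = -7 + h² + 18*h
√(-49 + x(-3)) = √(-49 + (-7 + (-3)² + 18*(-3))) = √(-49 + (-7 + 9 - 54)) = √(-49 - 52) = √(-101) = I*√101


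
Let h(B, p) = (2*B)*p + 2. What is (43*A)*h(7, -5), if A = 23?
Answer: -67252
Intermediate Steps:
h(B, p) = 2 + 2*B*p (h(B, p) = 2*B*p + 2 = 2 + 2*B*p)
(43*A)*h(7, -5) = (43*23)*(2 + 2*7*(-5)) = 989*(2 - 70) = 989*(-68) = -67252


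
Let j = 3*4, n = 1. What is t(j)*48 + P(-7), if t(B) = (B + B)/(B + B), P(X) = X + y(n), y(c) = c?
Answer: 42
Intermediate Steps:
j = 12
P(X) = 1 + X (P(X) = X + 1 = 1 + X)
t(B) = 1 (t(B) = (2*B)/((2*B)) = (2*B)*(1/(2*B)) = 1)
t(j)*48 + P(-7) = 1*48 + (1 - 7) = 48 - 6 = 42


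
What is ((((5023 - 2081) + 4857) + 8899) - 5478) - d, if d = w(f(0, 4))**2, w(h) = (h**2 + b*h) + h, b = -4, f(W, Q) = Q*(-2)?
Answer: 3476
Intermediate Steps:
f(W, Q) = -2*Q
w(h) = h**2 - 3*h (w(h) = (h**2 - 4*h) + h = h**2 - 3*h)
d = 7744 (d = ((-2*4)*(-3 - 2*4))**2 = (-8*(-3 - 8))**2 = (-8*(-11))**2 = 88**2 = 7744)
((((5023 - 2081) + 4857) + 8899) - 5478) - d = ((((5023 - 2081) + 4857) + 8899) - 5478) - 1*7744 = (((2942 + 4857) + 8899) - 5478) - 7744 = ((7799 + 8899) - 5478) - 7744 = (16698 - 5478) - 7744 = 11220 - 7744 = 3476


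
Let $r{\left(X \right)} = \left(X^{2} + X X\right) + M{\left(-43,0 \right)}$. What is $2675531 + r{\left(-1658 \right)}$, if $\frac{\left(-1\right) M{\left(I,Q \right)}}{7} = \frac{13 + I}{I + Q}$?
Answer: $\frac{351458527}{43} \approx 8.1735 \cdot 10^{6}$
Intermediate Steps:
$M{\left(I,Q \right)} = - \frac{7 \left(13 + I\right)}{I + Q}$ ($M{\left(I,Q \right)} = - 7 \frac{13 + I}{I + Q} = - \frac{7 \left(13 + I\right)}{I + Q}$)
$r{\left(X \right)} = - \frac{210}{43} + 2 X^{2}$ ($r{\left(X \right)} = \left(X^{2} + X X\right) + \frac{7 \left(-13 - -43\right)}{-43 + 0} = \left(X^{2} + X^{2}\right) + \frac{7 \left(-13 + 43\right)}{-43} = 2 X^{2} + 7 \left(- \frac{1}{43}\right) 30 = 2 X^{2} - \frac{210}{43} = - \frac{210}{43} + 2 X^{2}$)
$2675531 + r{\left(-1658 \right)} = 2675531 - \left(\frac{210}{43} - 2 \left(-1658\right)^{2}\right) = 2675531 + \left(- \frac{210}{43} + 2 \cdot 2748964\right) = 2675531 + \left(- \frac{210}{43} + 5497928\right) = 2675531 + \frac{236410694}{43} = \frac{351458527}{43}$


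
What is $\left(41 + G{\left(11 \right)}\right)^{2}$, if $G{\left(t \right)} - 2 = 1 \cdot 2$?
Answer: $2025$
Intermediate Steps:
$G{\left(t \right)} = 4$ ($G{\left(t \right)} = 2 + 1 \cdot 2 = 2 + 2 = 4$)
$\left(41 + G{\left(11 \right)}\right)^{2} = \left(41 + 4\right)^{2} = 45^{2} = 2025$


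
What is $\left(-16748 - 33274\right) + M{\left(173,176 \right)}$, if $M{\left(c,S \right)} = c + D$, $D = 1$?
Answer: $-49848$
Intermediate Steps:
$M{\left(c,S \right)} = 1 + c$ ($M{\left(c,S \right)} = c + 1 = 1 + c$)
$\left(-16748 - 33274\right) + M{\left(173,176 \right)} = \left(-16748 - 33274\right) + \left(1 + 173\right) = -50022 + 174 = -49848$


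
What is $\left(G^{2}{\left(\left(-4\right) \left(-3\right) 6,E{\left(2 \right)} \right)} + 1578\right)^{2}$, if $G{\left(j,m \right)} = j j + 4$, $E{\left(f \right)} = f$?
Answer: $724520689954084$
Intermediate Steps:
$G{\left(j,m \right)} = 4 + j^{2}$ ($G{\left(j,m \right)} = j^{2} + 4 = 4 + j^{2}$)
$\left(G^{2}{\left(\left(-4\right) \left(-3\right) 6,E{\left(2 \right)} \right)} + 1578\right)^{2} = \left(\left(4 + \left(\left(-4\right) \left(-3\right) 6\right)^{2}\right)^{2} + 1578\right)^{2} = \left(\left(4 + \left(12 \cdot 6\right)^{2}\right)^{2} + 1578\right)^{2} = \left(\left(4 + 72^{2}\right)^{2} + 1578\right)^{2} = \left(\left(4 + 5184\right)^{2} + 1578\right)^{2} = \left(5188^{2} + 1578\right)^{2} = \left(26915344 + 1578\right)^{2} = 26916922^{2} = 724520689954084$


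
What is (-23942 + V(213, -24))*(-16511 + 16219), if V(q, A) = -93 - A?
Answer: 7011212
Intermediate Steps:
(-23942 + V(213, -24))*(-16511 + 16219) = (-23942 + (-93 - 1*(-24)))*(-16511 + 16219) = (-23942 + (-93 + 24))*(-292) = (-23942 - 69)*(-292) = -24011*(-292) = 7011212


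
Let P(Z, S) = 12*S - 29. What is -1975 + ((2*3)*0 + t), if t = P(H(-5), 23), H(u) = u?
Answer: -1728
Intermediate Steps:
P(Z, S) = -29 + 12*S
t = 247 (t = -29 + 12*23 = -29 + 276 = 247)
-1975 + ((2*3)*0 + t) = -1975 + ((2*3)*0 + 247) = -1975 + (6*0 + 247) = -1975 + (0 + 247) = -1975 + 247 = -1728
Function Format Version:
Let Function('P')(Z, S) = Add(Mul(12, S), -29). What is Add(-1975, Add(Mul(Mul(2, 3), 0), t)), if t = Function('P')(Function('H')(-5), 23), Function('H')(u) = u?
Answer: -1728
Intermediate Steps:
Function('P')(Z, S) = Add(-29, Mul(12, S))
t = 247 (t = Add(-29, Mul(12, 23)) = Add(-29, 276) = 247)
Add(-1975, Add(Mul(Mul(2, 3), 0), t)) = Add(-1975, Add(Mul(Mul(2, 3), 0), 247)) = Add(-1975, Add(Mul(6, 0), 247)) = Add(-1975, Add(0, 247)) = Add(-1975, 247) = -1728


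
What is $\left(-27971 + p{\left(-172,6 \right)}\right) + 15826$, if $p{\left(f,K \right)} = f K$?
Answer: $-13177$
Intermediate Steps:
$p{\left(f,K \right)} = K f$
$\left(-27971 + p{\left(-172,6 \right)}\right) + 15826 = \left(-27971 + 6 \left(-172\right)\right) + 15826 = \left(-27971 - 1032\right) + 15826 = -29003 + 15826 = -13177$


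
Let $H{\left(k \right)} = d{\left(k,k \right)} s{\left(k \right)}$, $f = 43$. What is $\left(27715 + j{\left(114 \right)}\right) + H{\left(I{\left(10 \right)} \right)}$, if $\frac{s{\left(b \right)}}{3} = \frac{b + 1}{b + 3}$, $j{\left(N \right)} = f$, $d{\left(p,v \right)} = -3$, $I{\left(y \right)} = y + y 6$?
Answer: $\frac{2025695}{73} \approx 27749.0$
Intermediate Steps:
$I{\left(y \right)} = 7 y$ ($I{\left(y \right)} = y + 6 y = 7 y$)
$j{\left(N \right)} = 43$
$s{\left(b \right)} = \frac{3 \left(1 + b\right)}{3 + b}$ ($s{\left(b \right)} = 3 \frac{b + 1}{b + 3} = 3 \frac{1 + b}{3 + b} = \frac{3 \left(1 + b\right)}{3 + b}$)
$H{\left(k \right)} = - \frac{9 \left(1 + k\right)}{3 + k}$ ($H{\left(k \right)} = - 3 \frac{3 \left(1 + k\right)}{3 + k} = - \frac{9 \left(1 + k\right)}{3 + k}$)
$\left(27715 + j{\left(114 \right)}\right) + H{\left(I{\left(10 \right)} \right)} = \left(27715 + 43\right) + \frac{9 \left(-1 - 7 \cdot 10\right)}{3 + 7 \cdot 10} = 27758 + \frac{9 \left(-1 - 70\right)}{3 + 70} = 27758 + \frac{9 \left(-1 - 70\right)}{73} = 27758 + 9 \cdot \frac{1}{73} \left(-71\right) = 27758 - \frac{639}{73} = \frac{2025695}{73}$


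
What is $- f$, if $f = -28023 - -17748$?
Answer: $10275$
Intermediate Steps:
$f = -10275$ ($f = -28023 + 17748 = -10275$)
$- f = \left(-1\right) \left(-10275\right) = 10275$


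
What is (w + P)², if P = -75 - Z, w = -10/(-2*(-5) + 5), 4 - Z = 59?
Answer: 3844/9 ≈ 427.11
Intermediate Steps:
Z = -55 (Z = 4 - 1*59 = 4 - 59 = -55)
w = -⅔ (w = -10/(10 + 5) = -10/15 = -10*1/15 = -⅔ ≈ -0.66667)
P = -20 (P = -75 - 1*(-55) = -75 + 55 = -20)
(w + P)² = (-⅔ - 20)² = (-62/3)² = 3844/9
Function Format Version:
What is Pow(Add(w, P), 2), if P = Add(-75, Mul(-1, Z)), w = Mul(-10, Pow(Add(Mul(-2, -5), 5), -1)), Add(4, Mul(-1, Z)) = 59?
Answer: Rational(3844, 9) ≈ 427.11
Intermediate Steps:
Z = -55 (Z = Add(4, Mul(-1, 59)) = Add(4, -59) = -55)
w = Rational(-2, 3) (w = Mul(-10, Pow(Add(10, 5), -1)) = Mul(-10, Pow(15, -1)) = Mul(-10, Rational(1, 15)) = Rational(-2, 3) ≈ -0.66667)
P = -20 (P = Add(-75, Mul(-1, -55)) = Add(-75, 55) = -20)
Pow(Add(w, P), 2) = Pow(Add(Rational(-2, 3), -20), 2) = Pow(Rational(-62, 3), 2) = Rational(3844, 9)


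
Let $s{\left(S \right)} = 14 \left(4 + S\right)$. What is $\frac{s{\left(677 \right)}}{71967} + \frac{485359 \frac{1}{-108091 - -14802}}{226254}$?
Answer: $\frac{1368702706433}{10333388747766} \approx 0.13245$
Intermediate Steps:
$s{\left(S \right)} = 56 + 14 S$
$\frac{s{\left(677 \right)}}{71967} + \frac{485359 \frac{1}{-108091 - -14802}}{226254} = \frac{56 + 14 \cdot 677}{71967} + \frac{485359 \frac{1}{-108091 - -14802}}{226254} = \left(56 + 9478\right) \frac{1}{71967} + \frac{485359}{-108091 + 14802} \cdot \frac{1}{226254} = 9534 \cdot \frac{1}{71967} + \frac{485359}{-93289} \cdot \frac{1}{226254} = \frac{454}{3427} + 485359 \left(- \frac{1}{93289}\right) \frac{1}{226254} = \frac{454}{3427} - \frac{69337}{3015287058} = \frac{1368702706433}{10333388747766}$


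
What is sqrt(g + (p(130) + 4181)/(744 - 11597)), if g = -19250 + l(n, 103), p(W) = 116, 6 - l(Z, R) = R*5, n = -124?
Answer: 6*I*sqrt(64650333377)/10853 ≈ 140.57*I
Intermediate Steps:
l(Z, R) = 6 - 5*R (l(Z, R) = 6 - R*5 = 6 - 5*R)
g = -19759 (g = -19250 + (6 - 5*103) = -19250 + (6 - 515) = -19250 - 509 = -19759)
sqrt(g + (p(130) + 4181)/(744 - 11597)) = sqrt(-19759 + (116 + 4181)/(744 - 11597)) = sqrt(-19759 + 4297/(-10853)) = sqrt(-19759 + 4297*(-1/10853)) = sqrt(-19759 - 4297/10853) = sqrt(-214448724/10853) = 6*I*sqrt(64650333377)/10853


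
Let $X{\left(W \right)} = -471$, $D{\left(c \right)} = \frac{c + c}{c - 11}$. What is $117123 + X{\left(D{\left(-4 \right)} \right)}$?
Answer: $116652$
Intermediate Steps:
$D{\left(c \right)} = \frac{2 c}{-11 + c}$
$117123 + X{\left(D{\left(-4 \right)} \right)} = 117123 - 471 = 116652$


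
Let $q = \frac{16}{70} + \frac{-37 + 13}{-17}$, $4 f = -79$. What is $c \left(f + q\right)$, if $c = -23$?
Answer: $\frac{991323}{2380} \approx 416.52$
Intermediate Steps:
$f = - \frac{79}{4}$ ($f = \frac{1}{4} \left(-79\right) = - \frac{79}{4} \approx -19.75$)
$q = \frac{976}{595}$ ($q = 16 \cdot \frac{1}{70} - - \frac{24}{17} = \frac{8}{35} + \frac{24}{17} = \frac{976}{595} \approx 1.6403$)
$c \left(f + q\right) = - 23 \left(- \frac{79}{4} + \frac{976}{595}\right) = \left(-23\right) \left(- \frac{43101}{2380}\right) = \frac{991323}{2380}$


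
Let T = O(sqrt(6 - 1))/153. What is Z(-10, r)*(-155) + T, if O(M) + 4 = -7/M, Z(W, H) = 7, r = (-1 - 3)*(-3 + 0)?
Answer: -166009/153 - 7*sqrt(5)/765 ≈ -1085.0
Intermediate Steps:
r = 12 (r = -4*(-3) = 12)
O(M) = -4 - 7/M
T = -4/153 - 7*sqrt(5)/765 (T = (-4 - 7/sqrt(6 - 1))/153 = (-4 - 7*sqrt(5)/5)*(1/153) = -4/153 - 7*sqrt(5)/765 ≈ -0.046605)
Z(-10, r)*(-155) + T = 7*(-155) + (-4/153 - 7*sqrt(5)/765) = -1085 + (-4/153 - 7*sqrt(5)/765) = -166009/153 - 7*sqrt(5)/765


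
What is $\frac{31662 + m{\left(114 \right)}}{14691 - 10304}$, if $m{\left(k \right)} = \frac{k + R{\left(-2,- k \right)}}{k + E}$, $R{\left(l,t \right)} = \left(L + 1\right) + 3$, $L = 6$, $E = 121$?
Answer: $\frac{7440694}{1030945} \approx 7.2174$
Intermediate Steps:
$R{\left(l,t \right)} = 10$ ($R{\left(l,t \right)} = \left(6 + 1\right) + 3 = 7 + 3 = 10$)
$m{\left(k \right)} = \frac{10 + k}{121 + k}$ ($m{\left(k \right)} = \frac{k + 10}{k + 121} = \frac{10 + k}{121 + k}$)
$\frac{31662 + m{\left(114 \right)}}{14691 - 10304} = \frac{31662 + \frac{10 + 114}{121 + 114}}{14691 - 10304} = \frac{31662 + \frac{1}{235} \cdot 124}{4387} = \left(31662 + \frac{1}{235} \cdot 124\right) \frac{1}{4387} = \left(31662 + \frac{124}{235}\right) \frac{1}{4387} = \frac{7440694}{235} \cdot \frac{1}{4387} = \frac{7440694}{1030945}$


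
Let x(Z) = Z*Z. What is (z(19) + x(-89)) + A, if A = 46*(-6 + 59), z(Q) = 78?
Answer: 10437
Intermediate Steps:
x(Z) = Z²
A = 2438 (A = 46*53 = 2438)
(z(19) + x(-89)) + A = (78 + (-89)²) + 2438 = (78 + 7921) + 2438 = 7999 + 2438 = 10437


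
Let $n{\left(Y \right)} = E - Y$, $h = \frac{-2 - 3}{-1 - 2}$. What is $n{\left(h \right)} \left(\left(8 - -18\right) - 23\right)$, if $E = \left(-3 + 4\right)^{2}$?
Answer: $-2$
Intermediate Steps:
$E = 1$ ($E = 1^{2} = 1$)
$h = \frac{5}{3}$ ($h = - \frac{5}{-3} = \left(-5\right) \left(- \frac{1}{3}\right) = \frac{5}{3} \approx 1.6667$)
$n{\left(Y \right)} = 1 - Y$
$n{\left(h \right)} \left(\left(8 - -18\right) - 23\right) = \left(1 - \frac{5}{3}\right) \left(\left(8 - -18\right) - 23\right) = \left(1 - \frac{5}{3}\right) \left(\left(8 + 18\right) - 23\right) = - \frac{2 \left(26 - 23\right)}{3} = \left(- \frac{2}{3}\right) 3 = -2$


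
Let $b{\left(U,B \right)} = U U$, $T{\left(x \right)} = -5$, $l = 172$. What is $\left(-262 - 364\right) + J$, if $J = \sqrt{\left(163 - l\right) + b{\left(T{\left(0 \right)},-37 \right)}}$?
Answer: $-622$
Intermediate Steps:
$b{\left(U,B \right)} = U^{2}$
$J = 4$ ($J = \sqrt{\left(163 - 172\right) + \left(-5\right)^{2}} = \sqrt{\left(163 - 172\right) + 25} = \sqrt{-9 + 25} = \sqrt{16} = 4$)
$\left(-262 - 364\right) + J = \left(-262 - 364\right) + 4 = -626 + 4 = -622$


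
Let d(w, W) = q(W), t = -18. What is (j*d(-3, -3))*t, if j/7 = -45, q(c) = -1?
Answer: -5670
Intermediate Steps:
j = -315 (j = 7*(-45) = -315)
d(w, W) = -1
(j*d(-3, -3))*t = -315*(-1)*(-18) = 315*(-18) = -5670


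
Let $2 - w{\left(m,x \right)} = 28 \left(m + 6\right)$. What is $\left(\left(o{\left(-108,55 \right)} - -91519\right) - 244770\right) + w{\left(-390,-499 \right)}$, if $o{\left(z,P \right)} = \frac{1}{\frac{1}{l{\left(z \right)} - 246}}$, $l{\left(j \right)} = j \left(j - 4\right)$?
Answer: $-130647$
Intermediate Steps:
$l{\left(j \right)} = j \left(-4 + j\right)$
$w{\left(m,x \right)} = -166 - 28 m$ ($w{\left(m,x \right)} = 2 - 28 \left(m + 6\right) = 2 - 28 \left(6 + m\right) = 2 - \left(168 + 28 m\right) = -166 - 28 m$)
$o{\left(z,P \right)} = -246 + z \left(-4 + z\right)$ ($o{\left(z,P \right)} = \frac{1}{\frac{1}{z \left(-4 + z\right) - 246}} = \frac{1}{\frac{1}{-246 + z \left(-4 + z\right)}} = -246 + z \left(-4 + z\right)$)
$\left(\left(o{\left(-108,55 \right)} - -91519\right) - 244770\right) + w{\left(-390,-499 \right)} = \left(\left(\left(-246 - 108 \left(-4 - 108\right)\right) - -91519\right) - 244770\right) - -10754 = \left(\left(\left(-246 - -12096\right) + 91519\right) - 244770\right) + \left(-166 + 10920\right) = \left(\left(\left(-246 + 12096\right) + 91519\right) - 244770\right) + 10754 = \left(\left(11850 + 91519\right) - 244770\right) + 10754 = \left(103369 - 244770\right) + 10754 = -141401 + 10754 = -130647$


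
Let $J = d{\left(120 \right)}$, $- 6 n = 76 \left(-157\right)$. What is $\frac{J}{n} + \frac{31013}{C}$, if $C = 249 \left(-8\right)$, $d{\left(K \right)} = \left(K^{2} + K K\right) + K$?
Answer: $- \frac{6098819}{5942136} \approx -1.0264$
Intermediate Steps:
$d{\left(K \right)} = K + 2 K^{2}$ ($d{\left(K \right)} = \left(K^{2} + K^{2}\right) + K = 2 K^{2} + K = K + 2 K^{2}$)
$C = -1992$
$n = \frac{5966}{3}$ ($n = - \frac{76 \left(-157\right)}{6} = \left(- \frac{1}{6}\right) \left(-11932\right) = \frac{5966}{3} \approx 1988.7$)
$J = 28920$ ($J = 120 \left(1 + 2 \cdot 120\right) = 120 \left(1 + 240\right) = 120 \cdot 241 = 28920$)
$\frac{J}{n} + \frac{31013}{C} = \frac{28920}{\frac{5966}{3}} + \frac{31013}{-1992} = 28920 \cdot \frac{3}{5966} + 31013 \left(- \frac{1}{1992}\right) = \frac{43380}{2983} - \frac{31013}{1992} = - \frac{6098819}{5942136}$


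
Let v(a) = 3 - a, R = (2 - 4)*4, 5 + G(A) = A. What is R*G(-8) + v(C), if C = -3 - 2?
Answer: 112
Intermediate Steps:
G(A) = -5 + A
R = -8 (R = -2*4 = -8)
C = -5
R*G(-8) + v(C) = -8*(-5 - 8) + (3 - 1*(-5)) = -8*(-13) + (3 + 5) = 104 + 8 = 112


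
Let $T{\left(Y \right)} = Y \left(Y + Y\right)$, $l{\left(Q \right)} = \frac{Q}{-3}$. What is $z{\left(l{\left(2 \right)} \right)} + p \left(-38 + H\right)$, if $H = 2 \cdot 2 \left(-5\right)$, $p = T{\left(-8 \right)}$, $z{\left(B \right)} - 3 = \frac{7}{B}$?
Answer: $- \frac{14863}{2} \approx -7431.5$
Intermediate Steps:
$l{\left(Q \right)} = - \frac{Q}{3}$ ($l{\left(Q \right)} = Q \left(- \frac{1}{3}\right) = - \frac{Q}{3}$)
$T{\left(Y \right)} = 2 Y^{2}$ ($T{\left(Y \right)} = Y 2 Y = 2 Y^{2}$)
$z{\left(B \right)} = 3 + \frac{7}{B}$
$p = 128$ ($p = 2 \left(-8\right)^{2} = 2 \cdot 64 = 128$)
$H = -20$ ($H = 2 \left(-10\right) = -20$)
$z{\left(l{\left(2 \right)} \right)} + p \left(-38 + H\right) = \left(3 + \frac{7}{\left(- \frac{1}{3}\right) 2}\right) + 128 \left(-38 - 20\right) = \left(3 + \frac{7}{- \frac{2}{3}}\right) + 128 \left(-58\right) = \left(3 + 7 \left(- \frac{3}{2}\right)\right) - 7424 = \left(3 - \frac{21}{2}\right) - 7424 = - \frac{15}{2} - 7424 = - \frac{14863}{2}$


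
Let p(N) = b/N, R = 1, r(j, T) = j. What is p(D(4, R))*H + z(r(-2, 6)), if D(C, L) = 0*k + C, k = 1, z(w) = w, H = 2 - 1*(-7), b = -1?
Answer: -17/4 ≈ -4.2500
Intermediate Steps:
H = 9 (H = 2 + 7 = 9)
D(C, L) = C (D(C, L) = 0*1 + C = 0 + C = C)
p(N) = -1/N
p(D(4, R))*H + z(r(-2, 6)) = -1/4*9 - 2 = -1*¼*9 - 2 = -¼*9 - 2 = -9/4 - 2 = -17/4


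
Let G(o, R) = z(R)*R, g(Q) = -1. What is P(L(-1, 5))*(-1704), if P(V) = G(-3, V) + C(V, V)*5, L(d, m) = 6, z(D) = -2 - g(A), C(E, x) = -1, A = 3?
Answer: 18744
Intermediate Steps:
z(D) = -1 (z(D) = -2 - 1*(-1) = -2 + 1 = -1)
G(o, R) = -R
P(V) = -5 - V (P(V) = -V - 1*5 = -V - 5 = -5 - V)
P(L(-1, 5))*(-1704) = (-5 - 1*6)*(-1704) = (-5 - 6)*(-1704) = -11*(-1704) = 18744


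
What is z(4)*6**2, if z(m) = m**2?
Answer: 576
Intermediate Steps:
z(4)*6**2 = 4**2*6**2 = 16*36 = 576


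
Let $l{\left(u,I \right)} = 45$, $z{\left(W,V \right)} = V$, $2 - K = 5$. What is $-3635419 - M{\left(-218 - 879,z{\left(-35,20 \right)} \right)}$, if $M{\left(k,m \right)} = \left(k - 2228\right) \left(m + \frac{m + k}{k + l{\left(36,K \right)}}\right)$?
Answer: $- \frac{3750921763}{1052} \approx -3.5655 \cdot 10^{6}$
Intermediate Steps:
$K = -3$ ($K = 2 - 5 = -3$)
$M{\left(k,m \right)} = \left(-2228 + k\right) \left(m + \frac{k + m}{45 + k}\right)$ ($M{\left(k,m \right)} = \left(k - 2228\right) \left(m + \frac{m + k}{k + 45}\right) = \left(-2228 + k\right) \left(m + \frac{k + m}{45 + k}\right)$)
$-3635419 - M{\left(-218 - 879,z{\left(-35,20 \right)} \right)} = -3635419 - \frac{\left(-218 - 879\right)^{2} - 2049760 - 2228 \left(-218 - 879\right) + 20 \left(-218 - 879\right)^{2} - 2182 \left(-218 - 879\right) 20}{45 - 1097} = -3635419 - \frac{\left(-1097\right)^{2} - 2049760 - -2444116 + 20 \left(-1097\right)^{2} - \left(-2393654\right) 20}{45 - 1097} = -3635419 - \frac{1203409 - 2049760 + 2444116 + 20 \cdot 1203409 + 47873080}{-1052} = -3635419 - - \frac{1203409 - 2049760 + 2444116 + 24068180 + 47873080}{1052} = -3635419 - \left(- \frac{1}{1052}\right) 73539025 = -3635419 - - \frac{73539025}{1052} = -3635419 + \frac{73539025}{1052} = - \frac{3750921763}{1052}$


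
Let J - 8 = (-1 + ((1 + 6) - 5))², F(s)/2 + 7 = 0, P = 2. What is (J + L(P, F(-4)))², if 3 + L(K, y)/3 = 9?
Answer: 729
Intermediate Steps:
F(s) = -14 (F(s) = -14 + 2*0 = -14 + 0 = -14)
L(K, y) = 18 (L(K, y) = -9 + 3*9 = -9 + 27 = 18)
J = 9 (J = 8 + (-1 + ((1 + 6) - 5))² = 8 + (-1 + (7 - 5))² = 8 + (-1 + 2)² = 8 + 1² = 8 + 1 = 9)
(J + L(P, F(-4)))² = (9 + 18)² = 27² = 729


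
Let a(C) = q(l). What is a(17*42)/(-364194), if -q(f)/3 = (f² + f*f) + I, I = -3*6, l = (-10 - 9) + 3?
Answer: 247/60699 ≈ 0.0040693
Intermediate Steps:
l = -16 (l = -19 + 3 = -16)
I = -18
q(f) = 54 - 6*f² (q(f) = -3*((f² + f*f) - 18) = -3*((f² + f²) - 18) = -3*(2*f² - 18) = -3*(-18 + 2*f²) = 54 - 6*f²)
a(C) = -1482 (a(C) = 54 - 6*(-16)² = 54 - 6*256 = 54 - 1536 = -1482)
a(17*42)/(-364194) = -1482/(-364194) = -1482*(-1/364194) = 247/60699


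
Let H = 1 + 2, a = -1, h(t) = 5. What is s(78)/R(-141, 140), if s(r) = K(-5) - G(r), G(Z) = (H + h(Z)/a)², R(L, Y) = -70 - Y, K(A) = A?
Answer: 3/70 ≈ 0.042857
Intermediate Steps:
H = 3
G(Z) = 4 (G(Z) = (3 + 5/(-1))² = (3 + 5*(-1))² = (3 - 5)² = (-2)² = 4)
s(r) = -9 (s(r) = -5 - 1*4 = -5 - 4 = -9)
s(78)/R(-141, 140) = -9/(-70 - 1*140) = -9/(-70 - 140) = -9/(-210) = -9*(-1/210) = 3/70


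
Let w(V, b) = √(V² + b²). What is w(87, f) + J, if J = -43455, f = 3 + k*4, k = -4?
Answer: -43455 + √7738 ≈ -43367.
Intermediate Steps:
f = -13 (f = 3 - 4*4 = 3 - 16 = -13)
w(87, f) + J = √(87² + (-13)²) - 43455 = √(7569 + 169) - 43455 = √7738 - 43455 = -43455 + √7738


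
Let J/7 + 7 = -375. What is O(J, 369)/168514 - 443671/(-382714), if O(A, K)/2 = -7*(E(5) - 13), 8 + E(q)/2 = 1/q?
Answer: 187295033949/161231667490 ≈ 1.1617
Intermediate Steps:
E(q) = -16 + 2/q
J = -2674 (J = -49 + 7*(-375) = -49 - 2625 = -2674)
O(A, K) = 2002/5 (O(A, K) = 2*(-7*((-16 + 2/5) - 13)) = 2*(-7*((-16 + 2*(⅕)) - 13)) = 2*(-7*((-16 + ⅖) - 13)) = 2*(-7*(-78/5 - 13)) = 2*(-7*(-143/5)) = 2*(1001/5) = 2002/5)
O(J, 369)/168514 - 443671/(-382714) = (2002/5)/168514 - 443671/(-382714) = (2002/5)*(1/168514) - 443671*(-1/382714) = 1001/421285 + 443671/382714 = 187295033949/161231667490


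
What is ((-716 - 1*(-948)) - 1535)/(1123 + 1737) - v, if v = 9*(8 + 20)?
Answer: -722023/2860 ≈ -252.46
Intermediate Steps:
v = 252 (v = 9*28 = 252)
((-716 - 1*(-948)) - 1535)/(1123 + 1737) - v = ((-716 - 1*(-948)) - 1535)/(1123 + 1737) - 1*252 = ((-716 + 948) - 1535)/2860 - 252 = (232 - 1535)*(1/2860) - 252 = -1303*1/2860 - 252 = -1303/2860 - 252 = -722023/2860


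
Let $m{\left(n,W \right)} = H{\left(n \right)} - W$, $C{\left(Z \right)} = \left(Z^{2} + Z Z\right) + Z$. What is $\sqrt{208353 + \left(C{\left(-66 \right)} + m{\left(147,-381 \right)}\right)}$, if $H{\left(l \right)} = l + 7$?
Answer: $\sqrt{217534} \approx 466.41$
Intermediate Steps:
$H{\left(l \right)} = 7 + l$
$C{\left(Z \right)} = Z + 2 Z^{2}$ ($C{\left(Z \right)} = \left(Z^{2} + Z^{2}\right) + Z = 2 Z^{2} + Z = Z + 2 Z^{2}$)
$m{\left(n,W \right)} = 7 + n - W$ ($m{\left(n,W \right)} = \left(7 + n\right) - W = 7 + n - W$)
$\sqrt{208353 + \left(C{\left(-66 \right)} + m{\left(147,-381 \right)}\right)} = \sqrt{208353 + \left(- 66 \left(1 + 2 \left(-66\right)\right) + \left(7 + 147 - -381\right)\right)} = \sqrt{208353 + \left(- 66 \left(1 - 132\right) + \left(7 + 147 + 381\right)\right)} = \sqrt{208353 + \left(\left(-66\right) \left(-131\right) + 535\right)} = \sqrt{208353 + \left(8646 + 535\right)} = \sqrt{208353 + 9181} = \sqrt{217534}$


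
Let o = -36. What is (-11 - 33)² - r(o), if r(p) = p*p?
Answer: 640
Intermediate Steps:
r(p) = p²
(-11 - 33)² - r(o) = (-11 - 33)² - 1*(-36)² = (-44)² - 1*1296 = 1936 - 1296 = 640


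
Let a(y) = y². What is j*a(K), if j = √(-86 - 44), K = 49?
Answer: 2401*I*√130 ≈ 27376.0*I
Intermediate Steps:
j = I*√130 (j = √(-130) = I*√130 ≈ 11.402*I)
j*a(K) = (I*√130)*49² = (I*√130)*2401 = 2401*I*√130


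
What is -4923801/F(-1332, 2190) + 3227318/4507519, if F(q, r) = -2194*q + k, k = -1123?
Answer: -12766210896089/13167747641915 ≈ -0.96951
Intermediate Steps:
F(q, r) = -1123 - 2194*q (F(q, r) = -2194*q - 1123 = -1123 - 2194*q)
-4923801/F(-1332, 2190) + 3227318/4507519 = -4923801/(-1123 - 2194*(-1332)) + 3227318/4507519 = -4923801/(-1123 + 2922408) + 3227318*(1/4507519) = -4923801/2921285 + 3227318/4507519 = -12766210896089/13167747641915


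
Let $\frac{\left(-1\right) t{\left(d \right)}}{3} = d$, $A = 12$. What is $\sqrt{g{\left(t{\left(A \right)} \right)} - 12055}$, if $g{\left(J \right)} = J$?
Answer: $i \sqrt{12091} \approx 109.96 i$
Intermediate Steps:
$t{\left(d \right)} = - 3 d$
$\sqrt{g{\left(t{\left(A \right)} \right)} - 12055} = \sqrt{\left(-3\right) 12 - 12055} = \sqrt{-36 - 12055} = \sqrt{-12091} = i \sqrt{12091}$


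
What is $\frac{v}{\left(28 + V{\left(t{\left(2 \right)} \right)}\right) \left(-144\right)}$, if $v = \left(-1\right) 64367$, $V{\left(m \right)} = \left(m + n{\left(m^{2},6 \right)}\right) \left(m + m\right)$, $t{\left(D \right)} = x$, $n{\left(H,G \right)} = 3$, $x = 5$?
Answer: $\frac{64367}{15552} \approx 4.1388$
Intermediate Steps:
$t{\left(D \right)} = 5$
$V{\left(m \right)} = 2 m \left(3 + m\right)$ ($V{\left(m \right)} = \left(m + 3\right) \left(m + m\right) = \left(3 + m\right) 2 m = 2 m \left(3 + m\right)$)
$v = -64367$
$\frac{v}{\left(28 + V{\left(t{\left(2 \right)} \right)}\right) \left(-144\right)} = - \frac{64367}{\left(28 + 2 \cdot 5 \left(3 + 5\right)\right) \left(-144\right)} = - \frac{64367}{\left(28 + 2 \cdot 5 \cdot 8\right) \left(-144\right)} = - \frac{64367}{\left(28 + 80\right) \left(-144\right)} = - \frac{64367}{108 \left(-144\right)} = - \frac{64367}{-15552} = \left(-64367\right) \left(- \frac{1}{15552}\right) = \frac{64367}{15552}$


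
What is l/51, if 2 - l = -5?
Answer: 7/51 ≈ 0.13725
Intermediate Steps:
l = 7 (l = 2 - 1*(-5) = 2 + 5 = 7)
l/51 = 7/51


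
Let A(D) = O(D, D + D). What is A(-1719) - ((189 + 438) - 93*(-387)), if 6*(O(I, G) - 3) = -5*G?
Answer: -33750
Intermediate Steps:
O(I, G) = 3 - 5*G/6 (O(I, G) = 3 + (-5*G)/6 = 3 - 5*G/6)
A(D) = 3 - 5*D/3 (A(D) = 3 - 5*(D + D)/6 = 3 - 5*D/3)
A(-1719) - ((189 + 438) - 93*(-387)) = (3 - 5/3*(-1719)) - ((189 + 438) - 93*(-387)) = (3 + 2865) - (627 + 35991) = 2868 - 1*36618 = 2868 - 36618 = -33750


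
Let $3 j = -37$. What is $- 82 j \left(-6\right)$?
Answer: $-6068$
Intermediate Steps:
$j = - \frac{37}{3}$ ($j = \frac{1}{3} \left(-37\right) = - \frac{37}{3} \approx -12.333$)
$- 82 j \left(-6\right) = \left(-82\right) \left(- \frac{37}{3}\right) \left(-6\right) = \frac{3034}{3} \left(-6\right) = -6068$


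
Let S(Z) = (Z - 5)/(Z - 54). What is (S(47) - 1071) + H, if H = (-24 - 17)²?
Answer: 604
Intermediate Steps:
S(Z) = (-5 + Z)/(-54 + Z)
H = 1681 (H = (-41)² = 1681)
(S(47) - 1071) + H = ((-5 + 47)/(-54 + 47) - 1071) + 1681 = (42/(-7) - 1071) + 1681 = (-⅐*42 - 1071) + 1681 = (-6 - 1071) + 1681 = -1077 + 1681 = 604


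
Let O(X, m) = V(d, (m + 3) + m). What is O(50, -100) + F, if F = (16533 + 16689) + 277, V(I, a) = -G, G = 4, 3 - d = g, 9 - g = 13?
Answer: 33495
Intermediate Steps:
g = -4 (g = 9 - 1*13 = 9 - 13 = -4)
d = 7 (d = 3 - 1*(-4) = 3 + 4 = 7)
V(I, a) = -4 (V(I, a) = -1*4 = -4)
O(X, m) = -4
F = 33499 (F = 33222 + 277 = 33499)
O(50, -100) + F = -4 + 33499 = 33495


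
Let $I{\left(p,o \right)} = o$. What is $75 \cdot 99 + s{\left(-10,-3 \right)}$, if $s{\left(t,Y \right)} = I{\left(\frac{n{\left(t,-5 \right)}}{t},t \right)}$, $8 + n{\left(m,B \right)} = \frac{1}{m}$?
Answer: $7415$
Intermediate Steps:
$n{\left(m,B \right)} = -8 + \frac{1}{m}$
$s{\left(t,Y \right)} = t$
$75 \cdot 99 + s{\left(-10,-3 \right)} = 75 \cdot 99 - 10 = 7425 - 10 = 7415$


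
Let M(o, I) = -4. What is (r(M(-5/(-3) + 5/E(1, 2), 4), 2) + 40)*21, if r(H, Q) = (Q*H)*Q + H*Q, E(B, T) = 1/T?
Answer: 336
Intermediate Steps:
r(H, Q) = H*Q + H*Q² (r(H, Q) = (H*Q)*Q + H*Q = H*Q² + H*Q = H*Q + H*Q²)
(r(M(-5/(-3) + 5/E(1, 2), 4), 2) + 40)*21 = (-4*2*(1 + 2) + 40)*21 = (-4*2*3 + 40)*21 = (-24 + 40)*21 = 16*21 = 336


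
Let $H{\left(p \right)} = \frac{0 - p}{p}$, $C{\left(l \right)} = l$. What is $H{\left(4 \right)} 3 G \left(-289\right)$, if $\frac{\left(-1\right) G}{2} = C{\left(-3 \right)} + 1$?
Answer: $3468$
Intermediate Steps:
$H{\left(p \right)} = -1$ ($H{\left(p \right)} = \frac{\left(-1\right) p}{p} = -1$)
$G = 4$ ($G = - 2 \left(-3 + 1\right) = \left(-2\right) \left(-2\right) = 4$)
$H{\left(4 \right)} 3 G \left(-289\right) = \left(-1\right) 3 \cdot 4 \left(-289\right) = \left(-3\right) 4 \left(-289\right) = \left(-12\right) \left(-289\right) = 3468$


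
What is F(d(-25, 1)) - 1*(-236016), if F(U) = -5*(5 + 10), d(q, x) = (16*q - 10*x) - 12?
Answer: 235941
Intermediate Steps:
d(q, x) = -12 - 10*x + 16*q (d(q, x) = (-10*x + 16*q) - 12 = -12 - 10*x + 16*q)
F(U) = -75 (F(U) = -5*15 = -75)
F(d(-25, 1)) - 1*(-236016) = -75 - 1*(-236016) = -75 + 236016 = 235941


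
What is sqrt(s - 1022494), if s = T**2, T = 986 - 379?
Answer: I*sqrt(654045) ≈ 808.73*I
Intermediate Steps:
T = 607
s = 368449 (s = 607**2 = 368449)
sqrt(s - 1022494) = sqrt(368449 - 1022494) = sqrt(-654045) = I*sqrt(654045)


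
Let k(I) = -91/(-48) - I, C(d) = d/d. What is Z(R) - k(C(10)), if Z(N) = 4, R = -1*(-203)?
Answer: 149/48 ≈ 3.1042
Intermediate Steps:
R = 203
C(d) = 1
k(I) = 91/48 - I (k(I) = -91*(-1/48) - I = 91/48 - I)
Z(R) - k(C(10)) = 4 - (91/48 - 1*1) = 4 - (91/48 - 1) = 4 - 1*43/48 = 4 - 43/48 = 149/48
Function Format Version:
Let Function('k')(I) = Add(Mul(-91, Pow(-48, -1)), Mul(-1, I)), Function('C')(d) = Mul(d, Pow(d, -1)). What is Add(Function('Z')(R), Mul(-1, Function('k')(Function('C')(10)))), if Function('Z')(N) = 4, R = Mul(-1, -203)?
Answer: Rational(149, 48) ≈ 3.1042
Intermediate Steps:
R = 203
Function('C')(d) = 1
Function('k')(I) = Add(Rational(91, 48), Mul(-1, I)) (Function('k')(I) = Add(Mul(-91, Rational(-1, 48)), Mul(-1, I)) = Add(Rational(91, 48), Mul(-1, I)))
Add(Function('Z')(R), Mul(-1, Function('k')(Function('C')(10)))) = Add(4, Mul(-1, Add(Rational(91, 48), Mul(-1, 1)))) = Add(4, Mul(-1, Add(Rational(91, 48), -1))) = Add(4, Mul(-1, Rational(43, 48))) = Add(4, Rational(-43, 48)) = Rational(149, 48)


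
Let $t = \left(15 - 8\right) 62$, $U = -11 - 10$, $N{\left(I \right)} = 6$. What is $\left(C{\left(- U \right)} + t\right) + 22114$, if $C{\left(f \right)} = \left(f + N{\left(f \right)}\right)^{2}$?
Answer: $23277$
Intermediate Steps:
$U = -21$
$C{\left(f \right)} = \left(6 + f\right)^{2}$ ($C{\left(f \right)} = \left(f + 6\right)^{2} = \left(6 + f\right)^{2}$)
$t = 434$ ($t = 7 \cdot 62 = 434$)
$\left(C{\left(- U \right)} + t\right) + 22114 = \left(\left(6 - -21\right)^{2} + 434\right) + 22114 = \left(\left(6 + 21\right)^{2} + 434\right) + 22114 = \left(27^{2} + 434\right) + 22114 = \left(729 + 434\right) + 22114 = 1163 + 22114 = 23277$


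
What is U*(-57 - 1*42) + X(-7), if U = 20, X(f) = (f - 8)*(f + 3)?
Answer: -1920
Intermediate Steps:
X(f) = (-8 + f)*(3 + f)
U*(-57 - 1*42) + X(-7) = 20*(-57 - 1*42) + (-24 + (-7)**2 - 5*(-7)) = 20*(-57 - 42) + (-24 + 49 + 35) = 20*(-99) + 60 = -1980 + 60 = -1920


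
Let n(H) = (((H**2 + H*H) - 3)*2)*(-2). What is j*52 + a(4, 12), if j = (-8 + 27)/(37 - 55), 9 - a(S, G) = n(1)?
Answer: -449/9 ≈ -49.889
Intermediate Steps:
n(H) = 12 - 8*H**2 (n(H) = (((H**2 + H**2) - 3)*2)*(-2) = ((2*H**2 - 3)*2)*(-2) = ((-3 + 2*H**2)*2)*(-2) = (-6 + 4*H**2)*(-2) = 12 - 8*H**2)
a(S, G) = 5 (a(S, G) = 9 - (12 - 8*1**2) = 9 - (12 - 8*1) = 9 - (12 - 8) = 9 - 1*4 = 9 - 4 = 5)
j = -19/18 (j = 19/(-18) = 19*(-1/18) = -19/18 ≈ -1.0556)
j*52 + a(4, 12) = -19/18*52 + 5 = -494/9 + 5 = -449/9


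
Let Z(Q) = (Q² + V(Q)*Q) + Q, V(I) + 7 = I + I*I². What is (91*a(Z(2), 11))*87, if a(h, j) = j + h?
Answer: 182091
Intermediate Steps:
V(I) = -7 + I + I³ (V(I) = -7 + (I + I*I²) = -7 + (I + I³) = -7 + I + I³)
Z(Q) = Q + Q² + Q*(-7 + Q + Q³) (Z(Q) = (Q² + (-7 + Q + Q³)*Q) + Q = (Q² + Q*(-7 + Q + Q³)) + Q = Q + Q² + Q*(-7 + Q + Q³))
a(h, j) = h + j
(91*a(Z(2), 11))*87 = (91*(2*(-6 + 2³ + 2*2) + 11))*87 = (91*(2*(-6 + 8 + 4) + 11))*87 = (91*(2*6 + 11))*87 = (91*(12 + 11))*87 = (91*23)*87 = 2093*87 = 182091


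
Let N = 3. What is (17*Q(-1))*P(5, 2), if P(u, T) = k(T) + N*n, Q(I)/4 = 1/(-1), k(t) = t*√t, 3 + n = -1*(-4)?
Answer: -204 - 136*√2 ≈ -396.33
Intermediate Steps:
n = 1 (n = -3 - 1*(-4) = -3 + 4 = 1)
k(t) = t^(3/2)
Q(I) = -4 (Q(I) = 4*(1/(-1)) = 4*(1*(-1)) = 4*(-1) = -4)
P(u, T) = 3 + T^(3/2) (P(u, T) = T^(3/2) + 3*1 = T^(3/2) + 3 = 3 + T^(3/2))
(17*Q(-1))*P(5, 2) = (17*(-4))*(3 + 2^(3/2)) = -68*(3 + 2*√2) = -204 - 136*√2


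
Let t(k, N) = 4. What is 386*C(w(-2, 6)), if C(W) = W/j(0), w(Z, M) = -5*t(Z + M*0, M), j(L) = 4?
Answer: -1930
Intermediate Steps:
w(Z, M) = -20 (w(Z, M) = -5*4 = -20)
C(W) = W/4
386*C(w(-2, 6)) = 386*((1/4)*(-20)) = 386*(-5) = -1930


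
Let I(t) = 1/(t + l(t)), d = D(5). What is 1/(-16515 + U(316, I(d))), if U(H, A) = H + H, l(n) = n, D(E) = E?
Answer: -1/15883 ≈ -6.2960e-5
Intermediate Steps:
d = 5
I(t) = 1/(2*t) (I(t) = 1/(t + t) = 1/(2*t))
U(H, A) = 2*H
1/(-16515 + U(316, I(d))) = 1/(-16515 + 2*316) = 1/(-16515 + 632) = 1/(-15883) = -1/15883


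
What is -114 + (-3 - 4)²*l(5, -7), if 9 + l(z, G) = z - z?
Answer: -555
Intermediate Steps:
l(z, G) = -9 (l(z, G) = -9 + (z - z) = -9 + 0 = -9)
-114 + (-3 - 4)²*l(5, -7) = -114 + (-3 - 4)²*(-9) = -114 + (-7)²*(-9) = -114 + 49*(-9) = -114 - 441 = -555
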